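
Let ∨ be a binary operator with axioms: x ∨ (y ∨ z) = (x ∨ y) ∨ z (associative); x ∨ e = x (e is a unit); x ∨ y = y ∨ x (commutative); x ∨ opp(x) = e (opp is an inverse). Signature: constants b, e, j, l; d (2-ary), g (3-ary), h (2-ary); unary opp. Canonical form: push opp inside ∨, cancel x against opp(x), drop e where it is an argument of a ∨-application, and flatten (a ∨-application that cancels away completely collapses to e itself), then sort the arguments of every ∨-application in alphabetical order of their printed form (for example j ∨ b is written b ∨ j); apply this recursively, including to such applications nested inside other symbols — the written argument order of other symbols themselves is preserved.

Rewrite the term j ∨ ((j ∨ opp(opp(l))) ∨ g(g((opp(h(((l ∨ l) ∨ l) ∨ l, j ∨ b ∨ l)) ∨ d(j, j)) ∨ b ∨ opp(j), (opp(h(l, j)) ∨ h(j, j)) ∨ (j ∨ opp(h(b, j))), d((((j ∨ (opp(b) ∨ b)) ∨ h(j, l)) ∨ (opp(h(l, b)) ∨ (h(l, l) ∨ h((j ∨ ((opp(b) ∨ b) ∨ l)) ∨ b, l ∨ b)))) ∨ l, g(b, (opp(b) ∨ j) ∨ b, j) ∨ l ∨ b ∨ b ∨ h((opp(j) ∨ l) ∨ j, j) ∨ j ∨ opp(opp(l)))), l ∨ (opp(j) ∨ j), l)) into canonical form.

Answer: g(g(b ∨ d(j, j) ∨ opp(h(l ∨ l ∨ l ∨ l, b ∨ j ∨ l)) ∨ opp(j), h(j, j) ∨ j ∨ opp(h(b, j)) ∨ opp(h(l, j)), d(h(b ∨ j ∨ l, b ∨ l) ∨ h(j, l) ∨ h(l, l) ∨ j ∨ l ∨ opp(h(l, b)), b ∨ b ∨ g(b, j, j) ∨ h(l, j) ∨ j ∨ l ∨ l)), l, l) ∨ j ∨ j ∨ l

Derivation:
Push opp inside:  distribute opp over ∨ and collapse double opp
Collect terms:  j ∨ j ∨ l ∨ g(g(b ∨ d(j, j) ∨ opp(h(l ∨ l ∨ l ∨ l, b ∨ j ∨ l)) ∨ opp(j), h(j, j) ∨ j ∨ opp(h(b, j)) ∨ opp(h(l, j)), d(h(b ∨ j ∨ l, b ∨ l) ∨ h(j, l) ∨ h(l, l) ∨ j ∨ l ∨ opp(h(l, b)), b ∨ b ∨ g(b, j, j) ∨ h(l, j) ∨ j ∨ l ∨ l)), l, l)
Order the arguments:  g(g(b ∨ d(j, j) ∨ opp(h(l ∨ l ∨ l ∨ l, b ∨ j ∨ l)) ∨ opp(j), h(j, j) ∨ j ∨ opp(h(b, j)) ∨ opp(h(l, j)), d(h(b ∨ j ∨ l, b ∨ l) ∨ h(j, l) ∨ h(l, l) ∨ j ∨ l ∨ opp(h(l, b)), b ∨ b ∨ g(b, j, j) ∨ h(l, j) ∨ j ∨ l ∨ l)), l, l) ∨ j ∨ j ∨ l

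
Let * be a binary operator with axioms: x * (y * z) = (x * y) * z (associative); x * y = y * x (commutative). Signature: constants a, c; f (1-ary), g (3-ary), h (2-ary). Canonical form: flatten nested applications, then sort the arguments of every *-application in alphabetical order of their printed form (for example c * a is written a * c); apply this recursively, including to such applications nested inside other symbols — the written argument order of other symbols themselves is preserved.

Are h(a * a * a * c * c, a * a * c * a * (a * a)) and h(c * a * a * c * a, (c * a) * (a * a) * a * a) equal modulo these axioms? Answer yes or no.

Left:  h(a * a * a * c * c, a * a * c * a * (a * a))
  Descend into:  a * a * c * a * (a * a)
  Merge nested applications:  a * a * c * a * a * a
  Sort arguments:  a * a * a * a * a * c
  Reassemble:  h(a * a * a * c * c, a * a * a * a * a * c)
Right:  h(c * a * a * c * a, (c * a) * (a * a) * a * a)
  Descend into:  (c * a) * (a * a) * a * a
  Flatten:  c * a * a * a * a * a
  Order the arguments:  a * a * a * a * a * c
  Put back:  h(a * a * a * c * c, a * a * a * a * a * c)

Answer: yes — both canonical forms are h(a * a * a * c * c, a * a * a * a * a * c)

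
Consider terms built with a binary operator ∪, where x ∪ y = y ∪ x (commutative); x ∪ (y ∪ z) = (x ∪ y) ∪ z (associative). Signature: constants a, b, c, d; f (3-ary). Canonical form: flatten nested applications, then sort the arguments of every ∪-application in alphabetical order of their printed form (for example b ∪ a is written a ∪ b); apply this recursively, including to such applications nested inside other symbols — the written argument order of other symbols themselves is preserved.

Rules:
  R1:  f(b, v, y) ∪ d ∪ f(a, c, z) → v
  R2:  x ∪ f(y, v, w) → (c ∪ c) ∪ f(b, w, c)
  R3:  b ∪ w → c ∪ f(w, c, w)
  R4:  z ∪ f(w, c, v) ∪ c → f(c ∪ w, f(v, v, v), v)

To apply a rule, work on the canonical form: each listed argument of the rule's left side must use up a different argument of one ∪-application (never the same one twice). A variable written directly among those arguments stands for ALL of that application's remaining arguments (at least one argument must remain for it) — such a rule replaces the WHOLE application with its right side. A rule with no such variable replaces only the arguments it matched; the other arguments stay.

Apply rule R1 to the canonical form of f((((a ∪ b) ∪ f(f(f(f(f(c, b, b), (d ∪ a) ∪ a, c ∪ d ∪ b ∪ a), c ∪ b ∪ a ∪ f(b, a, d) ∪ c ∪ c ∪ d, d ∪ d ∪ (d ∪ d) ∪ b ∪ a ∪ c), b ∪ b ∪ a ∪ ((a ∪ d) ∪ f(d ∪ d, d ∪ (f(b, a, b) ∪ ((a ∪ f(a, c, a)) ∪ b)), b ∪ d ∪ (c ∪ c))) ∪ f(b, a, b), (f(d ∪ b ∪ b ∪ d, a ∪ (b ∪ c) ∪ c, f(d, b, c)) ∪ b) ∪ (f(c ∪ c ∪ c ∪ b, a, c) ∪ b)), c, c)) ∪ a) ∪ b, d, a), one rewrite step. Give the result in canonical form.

Canonical form:  f(a ∪ a ∪ b ∪ b ∪ f(f(f(f(f(c, b, b), a ∪ a ∪ d, a ∪ b ∪ c ∪ d), a ∪ b ∪ c ∪ c ∪ c ∪ d ∪ f(b, a, d), a ∪ b ∪ c ∪ d ∪ d ∪ d ∪ d), a ∪ a ∪ b ∪ b ∪ d ∪ f(b, a, b) ∪ f(d ∪ d, a ∪ b ∪ d ∪ f(a, c, a) ∪ f(b, a, b), b ∪ c ∪ c ∪ d), b ∪ b ∪ f(b ∪ b ∪ d ∪ d, a ∪ b ∪ c ∪ c, f(d, b, c)) ∪ f(b ∪ c ∪ c ∪ c, a, c)), c, c), d, a)
R1 matches:  uses d, f(a, c, a), f(b, a, b);  v := a, y := b, z := a
New term:  f(a ∪ a ∪ b ∪ b ∪ f(f(f(f(f(c, b, b), a ∪ a ∪ d, a ∪ b ∪ c ∪ d), a ∪ b ∪ c ∪ c ∪ c ∪ d ∪ f(b, a, d), a ∪ b ∪ c ∪ d ∪ d ∪ d ∪ d), a ∪ a ∪ b ∪ b ∪ d ∪ f(b, a, b) ∪ f(d ∪ d, a ∪ a ∪ b, b ∪ c ∪ c ∪ d), b ∪ b ∪ f(b ∪ b ∪ d ∪ d, a ∪ b ∪ c ∪ c, f(d, b, c)) ∪ f(b ∪ c ∪ c ∪ c, a, c)), c, c), d, a)

Answer: f(a ∪ a ∪ b ∪ b ∪ f(f(f(f(f(c, b, b), a ∪ a ∪ d, a ∪ b ∪ c ∪ d), a ∪ b ∪ c ∪ c ∪ c ∪ d ∪ f(b, a, d), a ∪ b ∪ c ∪ d ∪ d ∪ d ∪ d), a ∪ a ∪ b ∪ b ∪ d ∪ f(b, a, b) ∪ f(d ∪ d, a ∪ a ∪ b, b ∪ c ∪ c ∪ d), b ∪ b ∪ f(b ∪ b ∪ d ∪ d, a ∪ b ∪ c ∪ c, f(d, b, c)) ∪ f(b ∪ c ∪ c ∪ c, a, c)), c, c), d, a)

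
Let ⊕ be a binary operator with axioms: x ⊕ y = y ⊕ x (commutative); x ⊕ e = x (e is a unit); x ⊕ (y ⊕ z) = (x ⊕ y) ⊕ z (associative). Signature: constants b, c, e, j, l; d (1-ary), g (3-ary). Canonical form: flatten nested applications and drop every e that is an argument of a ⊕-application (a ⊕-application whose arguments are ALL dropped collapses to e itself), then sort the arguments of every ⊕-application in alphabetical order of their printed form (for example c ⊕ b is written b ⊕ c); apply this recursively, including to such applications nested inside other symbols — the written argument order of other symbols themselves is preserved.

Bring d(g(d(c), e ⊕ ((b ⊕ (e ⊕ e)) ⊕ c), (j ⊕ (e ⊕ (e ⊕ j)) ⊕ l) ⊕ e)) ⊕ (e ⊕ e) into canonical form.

Answer: d(g(d(c), b ⊕ c, j ⊕ j ⊕ l))

Derivation:
Un-nest:  d(g(d(c), e ⊕ ((b ⊕ (e ⊕ e)) ⊕ c), (j ⊕ (e ⊕ (e ⊕ j)) ⊕ l) ⊕ e)) ⊕ e ⊕ e
Canonicalize subterm:  d(g(d(c), e ⊕ ((b ⊕ (e ⊕ e)) ⊕ c), (j ⊕ (e ⊕ (e ⊕ j)) ⊕ l) ⊕ e))  →  d(g(d(c), b ⊕ c, j ⊕ j ⊕ l))
Units out:  drop e (×2)
Sort arguments:  d(g(d(c), b ⊕ c, j ⊕ j ⊕ l))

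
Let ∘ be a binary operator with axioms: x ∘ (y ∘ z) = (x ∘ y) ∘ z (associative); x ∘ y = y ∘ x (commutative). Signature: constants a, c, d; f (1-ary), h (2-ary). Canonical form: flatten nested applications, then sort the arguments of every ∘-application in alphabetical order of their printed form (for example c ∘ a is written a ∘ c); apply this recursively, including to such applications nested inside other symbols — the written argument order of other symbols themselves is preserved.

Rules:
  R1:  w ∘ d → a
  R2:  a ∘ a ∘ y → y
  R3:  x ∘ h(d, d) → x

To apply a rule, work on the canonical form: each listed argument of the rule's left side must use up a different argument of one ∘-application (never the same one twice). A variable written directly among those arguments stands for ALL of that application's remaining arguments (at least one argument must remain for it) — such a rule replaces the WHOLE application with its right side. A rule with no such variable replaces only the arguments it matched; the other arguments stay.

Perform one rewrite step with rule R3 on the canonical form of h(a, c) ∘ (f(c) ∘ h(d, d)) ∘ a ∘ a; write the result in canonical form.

Answer: a ∘ a ∘ f(c) ∘ h(a, c)

Derivation:
Canonical form:  a ∘ a ∘ f(c) ∘ h(a, c) ∘ h(d, d)
R3 matches:  uses h(d, d);  x := a ∘ a ∘ f(c) ∘ h(a, c)
Every leftover argument binds to the variable; the entire application is replaced.
Result:  a ∘ a ∘ f(c) ∘ h(a, c)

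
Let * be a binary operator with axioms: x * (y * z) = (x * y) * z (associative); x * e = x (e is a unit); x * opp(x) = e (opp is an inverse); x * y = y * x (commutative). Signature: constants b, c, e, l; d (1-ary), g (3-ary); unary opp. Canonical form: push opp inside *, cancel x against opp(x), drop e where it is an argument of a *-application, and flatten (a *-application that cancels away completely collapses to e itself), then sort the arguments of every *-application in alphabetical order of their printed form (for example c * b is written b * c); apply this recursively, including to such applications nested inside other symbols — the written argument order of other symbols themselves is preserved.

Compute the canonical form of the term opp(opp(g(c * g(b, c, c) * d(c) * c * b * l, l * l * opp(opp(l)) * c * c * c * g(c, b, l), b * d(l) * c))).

Push opp inside:  distribute opp over * and collapse double opp
Combine occurrences:  g(b * c * c * d(c) * g(b, c, c) * l, c * c * c * g(c, b, l) * l * l * l, b * c * d(l))

Answer: g(b * c * c * d(c) * g(b, c, c) * l, c * c * c * g(c, b, l) * l * l * l, b * c * d(l))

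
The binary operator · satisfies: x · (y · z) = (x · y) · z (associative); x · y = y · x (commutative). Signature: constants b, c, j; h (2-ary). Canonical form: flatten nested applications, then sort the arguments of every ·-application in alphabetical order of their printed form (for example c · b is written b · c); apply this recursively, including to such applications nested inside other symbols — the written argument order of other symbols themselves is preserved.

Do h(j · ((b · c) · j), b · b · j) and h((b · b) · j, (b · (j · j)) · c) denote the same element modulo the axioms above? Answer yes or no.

Left:  h(j · ((b · c) · j), b · b · j)
  Descend into:  j · ((b · c) · j)
  Flatten:  j · b · c · j
  Sort:  b · c · j · j
  Rebuild:  h(b · c · j · j, b · b · j)
Right:  h((b · b) · j, (b · (j · j)) · c)
  Focus inside:  (b · (j · j)) · c
  Flatten:  b · j · j · c
  Sort arguments:  b · c · j · j
  Put back:  h(b · b · j, b · c · j · j)

Answer: no — h(b · c · j · j, b · b · j) vs h(b · b · j, b · c · j · j)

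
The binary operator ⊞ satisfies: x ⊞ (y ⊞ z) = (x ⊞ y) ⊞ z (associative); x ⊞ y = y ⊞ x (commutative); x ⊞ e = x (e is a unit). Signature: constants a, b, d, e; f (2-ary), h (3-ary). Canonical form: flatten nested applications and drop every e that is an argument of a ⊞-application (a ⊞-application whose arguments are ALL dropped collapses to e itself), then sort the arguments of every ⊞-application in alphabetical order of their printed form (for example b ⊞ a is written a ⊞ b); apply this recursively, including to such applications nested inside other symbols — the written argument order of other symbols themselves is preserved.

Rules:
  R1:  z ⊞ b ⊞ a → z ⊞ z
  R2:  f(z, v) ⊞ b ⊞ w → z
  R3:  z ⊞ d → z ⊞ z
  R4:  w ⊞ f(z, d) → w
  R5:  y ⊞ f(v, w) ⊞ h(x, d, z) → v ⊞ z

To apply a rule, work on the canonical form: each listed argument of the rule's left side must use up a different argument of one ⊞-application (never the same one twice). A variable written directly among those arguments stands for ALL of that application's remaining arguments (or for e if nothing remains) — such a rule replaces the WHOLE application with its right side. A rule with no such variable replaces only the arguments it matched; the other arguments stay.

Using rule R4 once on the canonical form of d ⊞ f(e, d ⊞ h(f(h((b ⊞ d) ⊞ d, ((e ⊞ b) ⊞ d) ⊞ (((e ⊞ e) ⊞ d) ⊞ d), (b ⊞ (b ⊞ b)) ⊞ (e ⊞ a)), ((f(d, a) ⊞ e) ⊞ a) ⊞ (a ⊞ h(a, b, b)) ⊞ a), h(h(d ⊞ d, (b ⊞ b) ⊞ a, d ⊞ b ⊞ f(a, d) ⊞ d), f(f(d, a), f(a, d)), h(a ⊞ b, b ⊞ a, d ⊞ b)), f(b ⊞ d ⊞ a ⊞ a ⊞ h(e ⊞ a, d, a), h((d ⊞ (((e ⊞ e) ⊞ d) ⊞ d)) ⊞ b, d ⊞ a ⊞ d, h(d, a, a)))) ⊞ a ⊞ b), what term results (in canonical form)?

Canonical form:  d ⊞ f(e, a ⊞ b ⊞ d ⊞ h(f(h(b ⊞ d ⊞ d, b ⊞ d ⊞ d ⊞ d, a ⊞ b ⊞ b ⊞ b), a ⊞ a ⊞ a ⊞ f(d, a) ⊞ h(a, b, b)), h(h(d ⊞ d, a ⊞ b ⊞ b, b ⊞ d ⊞ d ⊞ f(a, d)), f(f(d, a), f(a, d)), h(a ⊞ b, a ⊞ b, b ⊞ d)), f(a ⊞ a ⊞ b ⊞ d ⊞ h(a, d, a), h(b ⊞ d ⊞ d ⊞ d, a ⊞ d ⊞ d, h(d, a, a)))))
R4 matches:  uses f(a, d);  w := b ⊞ d ⊞ d, z := a
Every leftover argument binds to the variable; the entire application is replaced.
New term:  d ⊞ f(e, a ⊞ b ⊞ d ⊞ h(f(h(b ⊞ d ⊞ d, b ⊞ d ⊞ d ⊞ d, a ⊞ b ⊞ b ⊞ b), a ⊞ a ⊞ a ⊞ f(d, a) ⊞ h(a, b, b)), h(h(d ⊞ d, a ⊞ b ⊞ b, b ⊞ d ⊞ d), f(f(d, a), f(a, d)), h(a ⊞ b, a ⊞ b, b ⊞ d)), f(a ⊞ a ⊞ b ⊞ d ⊞ h(a, d, a), h(b ⊞ d ⊞ d ⊞ d, a ⊞ d ⊞ d, h(d, a, a)))))

Answer: d ⊞ f(e, a ⊞ b ⊞ d ⊞ h(f(h(b ⊞ d ⊞ d, b ⊞ d ⊞ d ⊞ d, a ⊞ b ⊞ b ⊞ b), a ⊞ a ⊞ a ⊞ f(d, a) ⊞ h(a, b, b)), h(h(d ⊞ d, a ⊞ b ⊞ b, b ⊞ d ⊞ d), f(f(d, a), f(a, d)), h(a ⊞ b, a ⊞ b, b ⊞ d)), f(a ⊞ a ⊞ b ⊞ d ⊞ h(a, d, a), h(b ⊞ d ⊞ d ⊞ d, a ⊞ d ⊞ d, h(d, a, a)))))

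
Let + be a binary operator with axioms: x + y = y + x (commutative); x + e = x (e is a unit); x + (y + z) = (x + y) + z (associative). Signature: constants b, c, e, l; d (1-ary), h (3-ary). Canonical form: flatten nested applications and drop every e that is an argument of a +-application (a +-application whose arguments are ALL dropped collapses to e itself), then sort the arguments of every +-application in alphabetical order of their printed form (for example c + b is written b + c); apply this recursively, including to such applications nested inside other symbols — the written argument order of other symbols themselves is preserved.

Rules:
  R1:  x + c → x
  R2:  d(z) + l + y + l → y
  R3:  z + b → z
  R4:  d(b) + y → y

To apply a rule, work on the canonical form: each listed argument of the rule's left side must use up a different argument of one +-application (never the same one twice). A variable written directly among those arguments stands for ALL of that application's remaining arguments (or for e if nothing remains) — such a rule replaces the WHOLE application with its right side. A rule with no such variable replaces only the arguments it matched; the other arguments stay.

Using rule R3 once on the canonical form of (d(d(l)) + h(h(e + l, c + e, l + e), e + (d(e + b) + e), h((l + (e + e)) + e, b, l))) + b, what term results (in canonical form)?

Canonical form:  b + d(d(l)) + h(h(l, c, l), d(b), h(l, b, l))
R3 matches:  uses b;  z := d(d(l)) + h(h(l, c, l), d(b), h(l, b, l))
The extension variable absorbs all remaining arguments, so the whole application is rewritten.
New term:  d(d(l)) + h(h(l, c, l), d(b), h(l, b, l))

Answer: d(d(l)) + h(h(l, c, l), d(b), h(l, b, l))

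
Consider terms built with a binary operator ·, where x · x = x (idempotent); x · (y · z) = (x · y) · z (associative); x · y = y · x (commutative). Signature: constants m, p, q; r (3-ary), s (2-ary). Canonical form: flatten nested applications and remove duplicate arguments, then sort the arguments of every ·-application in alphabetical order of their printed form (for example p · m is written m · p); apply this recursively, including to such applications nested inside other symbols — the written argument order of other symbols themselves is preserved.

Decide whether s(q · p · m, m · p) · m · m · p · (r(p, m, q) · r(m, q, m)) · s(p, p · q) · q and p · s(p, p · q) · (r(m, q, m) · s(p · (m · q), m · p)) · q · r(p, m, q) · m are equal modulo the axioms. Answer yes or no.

Answer: yes — both canonical forms are m · p · q · r(m, q, m) · r(p, m, q) · s(m · p · q, m · p) · s(p, p · q)

Derivation:
Left:  s(q · p · m, m · p) · m · m · p · (r(p, m, q) · r(m, q, m)) · s(p, p · q) · q
  Flatten:  s(q · p · m, m · p) · m · m · p · r(p, m, q) · r(m, q, m) · s(p, p · q) · q
  Canonicalize subterm:  s(q · p · m, m · p)  →  s(m · p · q, m · p)
  Deduplicate:  drop duplicate m
  Sort arguments:  m · p · q · r(m, q, m) · r(p, m, q) · s(m · p · q, m · p) · s(p, p · q)
Right:  p · s(p, p · q) · (r(m, q, m) · s(p · (m · q), m · p)) · q · r(p, m, q) · m
  Merge nested applications:  p · s(p, p · q) · r(m, q, m) · s(p · (m · q), m · p) · q · r(p, m, q) · m
  Simplify inside:  s(p · (m · q), m · p)  →  s(m · p · q, m · p)
  Order the arguments:  m · p · q · r(m, q, m) · r(p, m, q) · s(m · p · q, m · p) · s(p, p · q)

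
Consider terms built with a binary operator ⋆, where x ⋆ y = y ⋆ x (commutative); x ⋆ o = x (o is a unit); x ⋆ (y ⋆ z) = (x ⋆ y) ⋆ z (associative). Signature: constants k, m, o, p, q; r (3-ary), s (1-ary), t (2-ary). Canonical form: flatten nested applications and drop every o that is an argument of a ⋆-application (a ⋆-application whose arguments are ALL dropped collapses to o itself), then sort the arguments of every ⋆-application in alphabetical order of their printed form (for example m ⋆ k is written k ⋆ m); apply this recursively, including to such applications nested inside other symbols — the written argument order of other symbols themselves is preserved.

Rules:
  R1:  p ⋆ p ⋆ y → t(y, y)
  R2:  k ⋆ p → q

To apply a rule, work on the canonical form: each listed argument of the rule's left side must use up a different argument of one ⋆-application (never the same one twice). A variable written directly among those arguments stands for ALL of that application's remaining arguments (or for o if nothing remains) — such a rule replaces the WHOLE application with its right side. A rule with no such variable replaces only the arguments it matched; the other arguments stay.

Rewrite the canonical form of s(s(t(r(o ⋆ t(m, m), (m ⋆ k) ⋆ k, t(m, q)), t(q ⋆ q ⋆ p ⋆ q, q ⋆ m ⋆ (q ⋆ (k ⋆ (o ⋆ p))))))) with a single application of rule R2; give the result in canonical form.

Answer: s(s(t(r(t(m, m), k ⋆ k ⋆ m, t(m, q)), t(p ⋆ q ⋆ q ⋆ q, m ⋆ q ⋆ q ⋆ q))))

Derivation:
Canonical form:  s(s(t(r(t(m, m), k ⋆ k ⋆ m, t(m, q)), t(p ⋆ q ⋆ q ⋆ q, k ⋆ m ⋆ p ⋆ q ⋆ q))))
Match R2:  consume k, p
Result:  s(s(t(r(t(m, m), k ⋆ k ⋆ m, t(m, q)), t(p ⋆ q ⋆ q ⋆ q, m ⋆ q ⋆ q ⋆ q))))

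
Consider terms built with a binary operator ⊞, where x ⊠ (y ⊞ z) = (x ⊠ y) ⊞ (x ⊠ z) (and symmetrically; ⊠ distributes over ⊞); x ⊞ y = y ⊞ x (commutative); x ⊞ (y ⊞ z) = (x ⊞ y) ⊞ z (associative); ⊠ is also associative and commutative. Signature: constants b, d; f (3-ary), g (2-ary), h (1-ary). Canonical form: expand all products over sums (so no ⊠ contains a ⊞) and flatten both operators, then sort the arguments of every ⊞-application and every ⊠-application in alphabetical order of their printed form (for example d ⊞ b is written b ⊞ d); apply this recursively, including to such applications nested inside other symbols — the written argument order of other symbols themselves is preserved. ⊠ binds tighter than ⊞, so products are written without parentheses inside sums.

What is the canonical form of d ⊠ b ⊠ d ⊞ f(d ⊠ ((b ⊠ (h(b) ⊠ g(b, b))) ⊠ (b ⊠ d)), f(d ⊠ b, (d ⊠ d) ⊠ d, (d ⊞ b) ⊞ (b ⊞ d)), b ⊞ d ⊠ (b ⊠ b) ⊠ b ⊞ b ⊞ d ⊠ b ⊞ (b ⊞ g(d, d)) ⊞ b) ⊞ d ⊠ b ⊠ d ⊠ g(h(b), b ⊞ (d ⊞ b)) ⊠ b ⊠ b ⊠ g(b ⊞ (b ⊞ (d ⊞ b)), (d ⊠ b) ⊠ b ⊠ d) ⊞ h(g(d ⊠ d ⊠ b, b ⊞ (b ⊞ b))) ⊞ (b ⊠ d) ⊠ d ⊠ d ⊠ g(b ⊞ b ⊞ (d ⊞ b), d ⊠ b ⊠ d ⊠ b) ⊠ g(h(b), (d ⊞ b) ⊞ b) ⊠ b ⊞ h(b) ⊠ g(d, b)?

Answer: b ⊠ b ⊠ b ⊠ d ⊠ d ⊠ g(b ⊞ b ⊞ b ⊞ d, b ⊠ b ⊠ d ⊠ d) ⊠ g(h(b), b ⊞ b ⊞ d) ⊞ b ⊠ b ⊠ d ⊠ d ⊠ d ⊠ g(b ⊞ b ⊞ b ⊞ d, b ⊠ b ⊠ d ⊠ d) ⊠ g(h(b), b ⊞ b ⊞ d) ⊞ b ⊠ d ⊠ d ⊞ f(b ⊠ b ⊠ d ⊠ d ⊠ g(b, b) ⊠ h(b), f(b ⊠ d, d ⊠ d ⊠ d, b ⊞ b ⊞ d ⊞ d), b ⊞ b ⊞ b ⊞ b ⊞ b ⊠ b ⊠ b ⊠ d ⊞ b ⊠ d ⊞ g(d, d)) ⊞ g(d, b) ⊠ h(b) ⊞ h(g(b ⊠ d ⊠ d, b ⊞ b ⊞ b))

Derivation:
Un-nest:  b ⊠ d ⊠ d ⊞ f(b ⊠ b ⊠ d ⊠ d ⊠ g(b, b) ⊠ h(b), f(b ⊠ d, d ⊠ d ⊠ d, b ⊞ b ⊞ d ⊞ d), b ⊞ b ⊞ b ⊞ b ⊞ b ⊠ b ⊠ b ⊠ d ⊞ b ⊠ d ⊞ g(d, d)) ⊞ b ⊠ b ⊠ b ⊠ d ⊠ d ⊠ g(b ⊞ b ⊞ b ⊞ d, b ⊠ b ⊠ d ⊠ d) ⊠ g(h(b), b ⊞ b ⊞ d) ⊞ h(g(b ⊠ d ⊠ d, b ⊞ b ⊞ b)) ⊞ b ⊠ b ⊠ d ⊠ d ⊠ d ⊠ g(b ⊞ b ⊞ b ⊞ d, b ⊠ b ⊠ d ⊠ d) ⊠ g(h(b), b ⊞ b ⊞ d) ⊞ g(d, b) ⊠ h(b)
Sort arguments:  b ⊠ b ⊠ b ⊠ d ⊠ d ⊠ g(b ⊞ b ⊞ b ⊞ d, b ⊠ b ⊠ d ⊠ d) ⊠ g(h(b), b ⊞ b ⊞ d) ⊞ b ⊠ b ⊠ d ⊠ d ⊠ d ⊠ g(b ⊞ b ⊞ b ⊞ d, b ⊠ b ⊠ d ⊠ d) ⊠ g(h(b), b ⊞ b ⊞ d) ⊞ b ⊠ d ⊠ d ⊞ f(b ⊠ b ⊠ d ⊠ d ⊠ g(b, b) ⊠ h(b), f(b ⊠ d, d ⊠ d ⊠ d, b ⊞ b ⊞ d ⊞ d), b ⊞ b ⊞ b ⊞ b ⊞ b ⊠ b ⊠ b ⊠ d ⊞ b ⊠ d ⊞ g(d, d)) ⊞ g(d, b) ⊠ h(b) ⊞ h(g(b ⊠ d ⊠ d, b ⊞ b ⊞ b))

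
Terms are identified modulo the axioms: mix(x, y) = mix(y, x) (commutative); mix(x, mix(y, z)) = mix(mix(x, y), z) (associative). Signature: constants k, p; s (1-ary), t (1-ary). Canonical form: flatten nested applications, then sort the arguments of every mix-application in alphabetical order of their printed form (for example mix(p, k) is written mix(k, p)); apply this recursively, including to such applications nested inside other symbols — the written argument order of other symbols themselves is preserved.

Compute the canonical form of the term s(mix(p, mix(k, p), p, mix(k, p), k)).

Answer: s(mix(k, k, k, p, p, p, p))

Derivation:
Descend into:  mix(p, mix(k, p), p, mix(k, p), k)
Flatten:  mix(p, k, p, p, k, p, k)
Sort arguments:  mix(k, k, k, p, p, p, p)
Rebuild:  s(mix(k, k, k, p, p, p, p))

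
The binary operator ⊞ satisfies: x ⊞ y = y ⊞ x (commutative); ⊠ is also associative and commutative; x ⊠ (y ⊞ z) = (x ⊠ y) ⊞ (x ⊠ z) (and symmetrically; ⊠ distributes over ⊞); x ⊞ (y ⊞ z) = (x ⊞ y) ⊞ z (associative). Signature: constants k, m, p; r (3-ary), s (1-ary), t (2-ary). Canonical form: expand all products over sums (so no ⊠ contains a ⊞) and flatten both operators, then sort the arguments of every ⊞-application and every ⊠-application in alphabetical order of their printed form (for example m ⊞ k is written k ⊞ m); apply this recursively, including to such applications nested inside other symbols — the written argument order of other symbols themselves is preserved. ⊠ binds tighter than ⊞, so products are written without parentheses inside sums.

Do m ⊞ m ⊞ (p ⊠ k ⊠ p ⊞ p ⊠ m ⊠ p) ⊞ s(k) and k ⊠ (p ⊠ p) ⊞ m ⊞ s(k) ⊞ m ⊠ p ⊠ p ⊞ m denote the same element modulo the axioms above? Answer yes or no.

Left:  m ⊞ m ⊞ (p ⊠ k ⊠ p ⊞ p ⊠ m ⊠ p) ⊞ s(k)
  Flatten:  m ⊞ m ⊞ k ⊠ p ⊠ p ⊞ m ⊠ p ⊠ p ⊞ s(k)
  Order the arguments:  k ⊠ p ⊠ p ⊞ m ⊞ m ⊞ m ⊠ p ⊠ p ⊞ s(k)
Right:  k ⊠ (p ⊠ p) ⊞ m ⊞ s(k) ⊞ m ⊠ p ⊠ p ⊞ m
  Flatten:  k ⊠ p ⊠ p ⊞ m ⊞ s(k) ⊞ m ⊠ p ⊠ p ⊞ m
  Sort:  k ⊠ p ⊠ p ⊞ m ⊞ m ⊞ m ⊠ p ⊠ p ⊞ s(k)

Answer: yes — both canonical forms are k ⊠ p ⊠ p ⊞ m ⊞ m ⊞ m ⊠ p ⊠ p ⊞ s(k)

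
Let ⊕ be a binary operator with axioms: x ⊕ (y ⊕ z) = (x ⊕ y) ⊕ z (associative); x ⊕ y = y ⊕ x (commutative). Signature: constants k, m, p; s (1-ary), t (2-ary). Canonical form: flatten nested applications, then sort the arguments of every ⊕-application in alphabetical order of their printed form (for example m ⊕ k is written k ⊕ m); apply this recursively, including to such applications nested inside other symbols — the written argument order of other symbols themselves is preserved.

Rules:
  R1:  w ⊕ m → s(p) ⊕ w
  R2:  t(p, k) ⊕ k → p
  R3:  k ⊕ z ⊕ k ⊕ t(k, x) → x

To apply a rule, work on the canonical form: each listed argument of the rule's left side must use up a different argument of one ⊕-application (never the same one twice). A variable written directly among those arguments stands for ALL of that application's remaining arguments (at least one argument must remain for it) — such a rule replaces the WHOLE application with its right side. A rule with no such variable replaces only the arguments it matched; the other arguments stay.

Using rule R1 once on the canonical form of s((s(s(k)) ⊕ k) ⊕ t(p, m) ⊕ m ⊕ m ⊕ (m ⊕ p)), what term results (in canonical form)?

Canonical form:  s(k ⊕ m ⊕ m ⊕ m ⊕ p ⊕ s(s(k)) ⊕ t(p, m))
Match R1:  consume m;  w := k ⊕ m ⊕ m ⊕ p ⊕ s(s(k)) ⊕ t(p, m)
The variable takes the whole remainder — replace the entire application.
Result:  s(k ⊕ m ⊕ m ⊕ p ⊕ s(p) ⊕ s(s(k)) ⊕ t(p, m))

Answer: s(k ⊕ m ⊕ m ⊕ p ⊕ s(p) ⊕ s(s(k)) ⊕ t(p, m))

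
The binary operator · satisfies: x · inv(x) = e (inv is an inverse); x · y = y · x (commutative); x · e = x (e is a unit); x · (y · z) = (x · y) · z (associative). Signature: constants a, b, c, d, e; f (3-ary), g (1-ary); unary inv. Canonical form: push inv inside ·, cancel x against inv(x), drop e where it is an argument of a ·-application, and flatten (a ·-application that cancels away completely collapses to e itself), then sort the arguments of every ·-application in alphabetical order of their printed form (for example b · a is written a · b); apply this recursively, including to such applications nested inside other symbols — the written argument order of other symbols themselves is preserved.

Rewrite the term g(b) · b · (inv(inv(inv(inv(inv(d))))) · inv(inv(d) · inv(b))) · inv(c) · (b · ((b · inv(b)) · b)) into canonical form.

Answer: b · b · b · b · g(b) · inv(c)

Derivation:
Push inv inside:  distribute inv over · and collapse double inv
Inverses cancel:  d cancels
Collect:  g(b) · b · b · b · b · inv(c)
Order the arguments:  b · b · b · b · g(b) · inv(c)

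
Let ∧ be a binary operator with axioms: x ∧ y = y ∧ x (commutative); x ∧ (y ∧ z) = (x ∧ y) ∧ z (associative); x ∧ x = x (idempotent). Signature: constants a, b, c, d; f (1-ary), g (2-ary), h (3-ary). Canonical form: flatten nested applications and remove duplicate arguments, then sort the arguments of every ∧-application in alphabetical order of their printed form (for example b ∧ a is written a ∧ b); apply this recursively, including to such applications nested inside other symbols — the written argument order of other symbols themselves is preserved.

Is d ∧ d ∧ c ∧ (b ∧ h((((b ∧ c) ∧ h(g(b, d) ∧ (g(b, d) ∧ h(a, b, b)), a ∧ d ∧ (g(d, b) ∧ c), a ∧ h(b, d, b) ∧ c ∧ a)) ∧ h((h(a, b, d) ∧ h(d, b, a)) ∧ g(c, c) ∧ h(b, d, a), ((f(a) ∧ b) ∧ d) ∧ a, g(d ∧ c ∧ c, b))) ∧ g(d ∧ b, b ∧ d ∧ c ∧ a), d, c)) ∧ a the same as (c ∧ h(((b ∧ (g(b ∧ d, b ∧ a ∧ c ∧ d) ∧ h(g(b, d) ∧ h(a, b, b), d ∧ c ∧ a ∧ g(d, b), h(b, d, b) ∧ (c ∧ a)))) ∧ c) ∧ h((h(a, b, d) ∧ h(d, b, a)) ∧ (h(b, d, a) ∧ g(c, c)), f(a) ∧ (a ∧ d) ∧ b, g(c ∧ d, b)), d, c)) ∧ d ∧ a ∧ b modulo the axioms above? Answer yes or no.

Left:  d ∧ d ∧ c ∧ (b ∧ h((((b ∧ c) ∧ h(g(b, d) ∧ (g(b, d) ∧ h(a, b, b)), a ∧ d ∧ (g(d, b) ∧ c), a ∧ h(b, d, b) ∧ c ∧ a)) ∧ h((h(a, b, d) ∧ h(d, b, a)) ∧ g(c, c) ∧ h(b, d, a), ((f(a) ∧ b) ∧ d) ∧ a, g(d ∧ c ∧ c, b))) ∧ g(d ∧ b, b ∧ d ∧ c ∧ a), d, c)) ∧ a
  Un-nest:  d ∧ d ∧ c ∧ b ∧ h((((b ∧ c) ∧ h(g(b, d) ∧ (g(b, d) ∧ h(a, b, b)), a ∧ d ∧ (g(d, b) ∧ c), a ∧ h(b, d, b) ∧ c ∧ a)) ∧ h((h(a, b, d) ∧ h(d, b, a)) ∧ g(c, c) ∧ h(b, d, a), ((f(a) ∧ b) ∧ d) ∧ a, g(d ∧ c ∧ c, b))) ∧ g(d ∧ b, b ∧ d ∧ c ∧ a), d, c) ∧ a
  Canonicalize subterm:  h((((b ∧ c) ∧ h(g(b, d) ∧ (g(b, d) ∧ h(a, b, b)), a ∧ d ∧ (g(d, b) ∧ c), a ∧ h(b, d, b) ∧ c ∧ a)) ∧ h((h(a, b, d) ∧ h(d, b, a)) ∧ g(c, c) ∧ h(b, d, a), ((f(a) ∧ b) ∧ d) ∧ a, g(d ∧ c ∧ c, b))) ∧ g(d ∧ b, b ∧ d ∧ c ∧ a), d, c)  →  h(b ∧ c ∧ g(b ∧ d, a ∧ b ∧ c ∧ d) ∧ h(g(b, d) ∧ h(a, b, b), a ∧ c ∧ d ∧ g(d, b), a ∧ c ∧ h(b, d, b)) ∧ h(g(c, c) ∧ h(a, b, d) ∧ h(b, d, a) ∧ h(d, b, a), a ∧ b ∧ d ∧ f(a), g(c ∧ d, b)), d, c)
  Idempotence:  drop duplicate d
  Order the arguments:  a ∧ b ∧ c ∧ d ∧ h(b ∧ c ∧ g(b ∧ d, a ∧ b ∧ c ∧ d) ∧ h(g(b, d) ∧ h(a, b, b), a ∧ c ∧ d ∧ g(d, b), a ∧ c ∧ h(b, d, b)) ∧ h(g(c, c) ∧ h(a, b, d) ∧ h(b, d, a) ∧ h(d, b, a), a ∧ b ∧ d ∧ f(a), g(c ∧ d, b)), d, c)
Right:  (c ∧ h(((b ∧ (g(b ∧ d, b ∧ a ∧ c ∧ d) ∧ h(g(b, d) ∧ h(a, b, b), d ∧ c ∧ a ∧ g(d, b), h(b, d, b) ∧ (c ∧ a)))) ∧ c) ∧ h((h(a, b, d) ∧ h(d, b, a)) ∧ (h(b, d, a) ∧ g(c, c)), f(a) ∧ (a ∧ d) ∧ b, g(c ∧ d, b)), d, c)) ∧ d ∧ a ∧ b
  Flatten:  c ∧ h(((b ∧ (g(b ∧ d, b ∧ a ∧ c ∧ d) ∧ h(g(b, d) ∧ h(a, b, b), d ∧ c ∧ a ∧ g(d, b), h(b, d, b) ∧ (c ∧ a)))) ∧ c) ∧ h((h(a, b, d) ∧ h(d, b, a)) ∧ (h(b, d, a) ∧ g(c, c)), f(a) ∧ (a ∧ d) ∧ b, g(c ∧ d, b)), d, c) ∧ d ∧ a ∧ b
  Simplify inside:  h(((b ∧ (g(b ∧ d, b ∧ a ∧ c ∧ d) ∧ h(g(b, d) ∧ h(a, b, b), d ∧ c ∧ a ∧ g(d, b), h(b, d, b) ∧ (c ∧ a)))) ∧ c) ∧ h((h(a, b, d) ∧ h(d, b, a)) ∧ (h(b, d, a) ∧ g(c, c)), f(a) ∧ (a ∧ d) ∧ b, g(c ∧ d, b)), d, c)  →  h(b ∧ c ∧ g(b ∧ d, a ∧ b ∧ c ∧ d) ∧ h(g(b, d) ∧ h(a, b, b), a ∧ c ∧ d ∧ g(d, b), a ∧ c ∧ h(b, d, b)) ∧ h(g(c, c) ∧ h(a, b, d) ∧ h(b, d, a) ∧ h(d, b, a), a ∧ b ∧ d ∧ f(a), g(c ∧ d, b)), d, c)
  Order the arguments:  a ∧ b ∧ c ∧ d ∧ h(b ∧ c ∧ g(b ∧ d, a ∧ b ∧ c ∧ d) ∧ h(g(b, d) ∧ h(a, b, b), a ∧ c ∧ d ∧ g(d, b), a ∧ c ∧ h(b, d, b)) ∧ h(g(c, c) ∧ h(a, b, d) ∧ h(b, d, a) ∧ h(d, b, a), a ∧ b ∧ d ∧ f(a), g(c ∧ d, b)), d, c)

Answer: yes — both canonical forms are a ∧ b ∧ c ∧ d ∧ h(b ∧ c ∧ g(b ∧ d, a ∧ b ∧ c ∧ d) ∧ h(g(b, d) ∧ h(a, b, b), a ∧ c ∧ d ∧ g(d, b), a ∧ c ∧ h(b, d, b)) ∧ h(g(c, c) ∧ h(a, b, d) ∧ h(b, d, a) ∧ h(d, b, a), a ∧ b ∧ d ∧ f(a), g(c ∧ d, b)), d, c)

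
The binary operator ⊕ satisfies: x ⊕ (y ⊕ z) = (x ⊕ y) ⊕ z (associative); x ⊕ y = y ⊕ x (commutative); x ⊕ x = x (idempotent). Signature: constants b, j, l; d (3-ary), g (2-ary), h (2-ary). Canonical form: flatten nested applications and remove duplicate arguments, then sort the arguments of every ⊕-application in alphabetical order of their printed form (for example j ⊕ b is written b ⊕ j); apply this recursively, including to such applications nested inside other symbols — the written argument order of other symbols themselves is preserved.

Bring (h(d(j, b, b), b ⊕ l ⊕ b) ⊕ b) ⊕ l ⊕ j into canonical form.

Un-nest:  h(d(j, b, b), b ⊕ l ⊕ b) ⊕ b ⊕ l ⊕ j
Inside:  h(d(j, b, b), b ⊕ l ⊕ b)  →  h(d(j, b, b), b ⊕ l)
Sort:  b ⊕ h(d(j, b, b), b ⊕ l) ⊕ j ⊕ l

Answer: b ⊕ h(d(j, b, b), b ⊕ l) ⊕ j ⊕ l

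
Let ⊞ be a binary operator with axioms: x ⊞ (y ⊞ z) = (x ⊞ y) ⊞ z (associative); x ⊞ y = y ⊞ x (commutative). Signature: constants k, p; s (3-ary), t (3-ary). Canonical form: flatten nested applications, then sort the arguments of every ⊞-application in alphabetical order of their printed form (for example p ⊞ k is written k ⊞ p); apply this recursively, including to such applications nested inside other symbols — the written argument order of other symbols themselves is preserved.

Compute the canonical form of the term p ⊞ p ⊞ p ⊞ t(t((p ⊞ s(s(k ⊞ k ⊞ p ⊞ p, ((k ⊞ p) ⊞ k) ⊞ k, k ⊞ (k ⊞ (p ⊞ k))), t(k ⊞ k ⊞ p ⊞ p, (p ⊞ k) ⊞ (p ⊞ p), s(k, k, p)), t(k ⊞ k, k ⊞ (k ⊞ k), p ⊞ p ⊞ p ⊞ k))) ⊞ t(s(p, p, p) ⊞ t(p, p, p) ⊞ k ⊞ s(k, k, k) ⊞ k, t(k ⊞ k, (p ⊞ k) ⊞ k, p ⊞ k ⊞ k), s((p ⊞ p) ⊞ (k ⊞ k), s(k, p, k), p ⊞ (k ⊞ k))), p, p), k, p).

Simplify inside:  t(t((p ⊞ s(s(k ⊞ k ⊞ p ⊞ p, ((k ⊞ p) ⊞ k) ⊞ k, k ⊞ (k ⊞ (p ⊞ k))), t(k ⊞ k ⊞ p ⊞ p, (p ⊞ k) ⊞ (p ⊞ p), s(k, k, p)), t(k ⊞ k, k ⊞ (k ⊞ k), p ⊞ p ⊞ p ⊞ k))) ⊞ t(s(p, p, p) ⊞ t(p, p, p) ⊞ k ⊞ s(k, k, k) ⊞ k, t(k ⊞ k, (p ⊞ k) ⊞ k, p ⊞ k ⊞ k), s((p ⊞ p) ⊞ (k ⊞ k), s(k, p, k), p ⊞ (k ⊞ k))), p, p), k, p)  →  t(t(p ⊞ s(s(k ⊞ k ⊞ p ⊞ p, k ⊞ k ⊞ k ⊞ p, k ⊞ k ⊞ k ⊞ p), t(k ⊞ k ⊞ p ⊞ p, k ⊞ p ⊞ p ⊞ p, s(k, k, p)), t(k ⊞ k, k ⊞ k ⊞ k, k ⊞ p ⊞ p ⊞ p)) ⊞ t(k ⊞ k ⊞ s(k, k, k) ⊞ s(p, p, p) ⊞ t(p, p, p), t(k ⊞ k, k ⊞ k ⊞ p, k ⊞ k ⊞ p), s(k ⊞ k ⊞ p ⊞ p, s(k, p, k), k ⊞ k ⊞ p)), p, p), k, p)
Sort:  p ⊞ p ⊞ p ⊞ t(t(p ⊞ s(s(k ⊞ k ⊞ p ⊞ p, k ⊞ k ⊞ k ⊞ p, k ⊞ k ⊞ k ⊞ p), t(k ⊞ k ⊞ p ⊞ p, k ⊞ p ⊞ p ⊞ p, s(k, k, p)), t(k ⊞ k, k ⊞ k ⊞ k, k ⊞ p ⊞ p ⊞ p)) ⊞ t(k ⊞ k ⊞ s(k, k, k) ⊞ s(p, p, p) ⊞ t(p, p, p), t(k ⊞ k, k ⊞ k ⊞ p, k ⊞ k ⊞ p), s(k ⊞ k ⊞ p ⊞ p, s(k, p, k), k ⊞ k ⊞ p)), p, p), k, p)

Answer: p ⊞ p ⊞ p ⊞ t(t(p ⊞ s(s(k ⊞ k ⊞ p ⊞ p, k ⊞ k ⊞ k ⊞ p, k ⊞ k ⊞ k ⊞ p), t(k ⊞ k ⊞ p ⊞ p, k ⊞ p ⊞ p ⊞ p, s(k, k, p)), t(k ⊞ k, k ⊞ k ⊞ k, k ⊞ p ⊞ p ⊞ p)) ⊞ t(k ⊞ k ⊞ s(k, k, k) ⊞ s(p, p, p) ⊞ t(p, p, p), t(k ⊞ k, k ⊞ k ⊞ p, k ⊞ k ⊞ p), s(k ⊞ k ⊞ p ⊞ p, s(k, p, k), k ⊞ k ⊞ p)), p, p), k, p)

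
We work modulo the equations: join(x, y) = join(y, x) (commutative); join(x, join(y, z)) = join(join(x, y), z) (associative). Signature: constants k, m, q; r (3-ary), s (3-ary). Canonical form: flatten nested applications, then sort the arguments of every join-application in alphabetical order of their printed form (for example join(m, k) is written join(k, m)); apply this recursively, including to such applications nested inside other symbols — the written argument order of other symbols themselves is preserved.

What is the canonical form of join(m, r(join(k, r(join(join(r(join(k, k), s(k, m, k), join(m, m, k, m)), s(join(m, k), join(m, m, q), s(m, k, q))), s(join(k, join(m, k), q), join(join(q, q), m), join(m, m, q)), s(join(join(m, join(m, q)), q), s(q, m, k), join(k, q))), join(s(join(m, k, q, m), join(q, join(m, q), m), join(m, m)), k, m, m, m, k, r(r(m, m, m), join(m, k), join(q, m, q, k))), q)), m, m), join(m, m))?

Answer: join(m, m, m, r(join(k, r(join(r(join(k, k), s(k, m, k), join(k, m, m, m)), s(join(k, k, m, q), join(m, q, q), join(m, m, q)), s(join(k, m), join(m, m, q), s(m, k, q)), s(join(m, m, q, q), s(q, m, k), join(k, q))), join(k, k, m, m, m, r(r(m, m, m), join(k, m), join(k, m, q, q)), s(join(k, m, m, q), join(m, m, q, q), join(m, m))), q)), m, m))

Derivation:
Un-nest:  join(m, r(join(k, r(join(join(r(join(k, k), s(k, m, k), join(m, m, k, m)), s(join(m, k), join(m, m, q), s(m, k, q))), s(join(k, join(m, k), q), join(join(q, q), m), join(m, m, q)), s(join(join(m, join(m, q)), q), s(q, m, k), join(k, q))), join(s(join(m, k, q, m), join(q, join(m, q), m), join(m, m)), k, m, m, m, k, r(r(m, m, m), join(m, k), join(q, m, q, k))), q)), m, m), m, m)
Canonicalize subterm:  r(join(k, r(join(join(r(join(k, k), s(k, m, k), join(m, m, k, m)), s(join(m, k), join(m, m, q), s(m, k, q))), s(join(k, join(m, k), q), join(join(q, q), m), join(m, m, q)), s(join(join(m, join(m, q)), q), s(q, m, k), join(k, q))), join(s(join(m, k, q, m), join(q, join(m, q), m), join(m, m)), k, m, m, m, k, r(r(m, m, m), join(m, k), join(q, m, q, k))), q)), m, m)  →  r(join(k, r(join(r(join(k, k), s(k, m, k), join(k, m, m, m)), s(join(k, k, m, q), join(m, q, q), join(m, m, q)), s(join(k, m), join(m, m, q), s(m, k, q)), s(join(m, m, q, q), s(q, m, k), join(k, q))), join(k, k, m, m, m, r(r(m, m, m), join(k, m), join(k, m, q, q)), s(join(k, m, m, q), join(m, m, q, q), join(m, m))), q)), m, m)
Sort arguments:  join(m, m, m, r(join(k, r(join(r(join(k, k), s(k, m, k), join(k, m, m, m)), s(join(k, k, m, q), join(m, q, q), join(m, m, q)), s(join(k, m), join(m, m, q), s(m, k, q)), s(join(m, m, q, q), s(q, m, k), join(k, q))), join(k, k, m, m, m, r(r(m, m, m), join(k, m), join(k, m, q, q)), s(join(k, m, m, q), join(m, m, q, q), join(m, m))), q)), m, m))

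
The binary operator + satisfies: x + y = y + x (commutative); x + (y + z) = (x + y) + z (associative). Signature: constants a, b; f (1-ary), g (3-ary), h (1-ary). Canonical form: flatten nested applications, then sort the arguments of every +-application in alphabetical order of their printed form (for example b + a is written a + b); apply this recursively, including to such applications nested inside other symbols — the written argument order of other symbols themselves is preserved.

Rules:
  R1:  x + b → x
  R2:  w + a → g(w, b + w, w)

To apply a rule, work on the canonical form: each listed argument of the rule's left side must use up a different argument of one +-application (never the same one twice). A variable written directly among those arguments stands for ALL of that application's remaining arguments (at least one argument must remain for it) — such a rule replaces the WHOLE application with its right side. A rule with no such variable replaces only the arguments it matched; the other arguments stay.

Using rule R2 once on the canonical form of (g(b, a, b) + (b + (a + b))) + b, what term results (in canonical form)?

Answer: g(b + b + b + g(b, a, b), b + b + b + b + g(b, a, b), b + b + b + g(b, a, b))

Derivation:
Canonical form:  a + b + b + b + g(b, a, b)
Apply R2:  consuming a;  w := b + b + b + g(b, a, b)
The variable takes the whole remainder — replace the entire application.
Result:  g(b + b + b + g(b, a, b), b + b + b + b + g(b, a, b), b + b + b + g(b, a, b))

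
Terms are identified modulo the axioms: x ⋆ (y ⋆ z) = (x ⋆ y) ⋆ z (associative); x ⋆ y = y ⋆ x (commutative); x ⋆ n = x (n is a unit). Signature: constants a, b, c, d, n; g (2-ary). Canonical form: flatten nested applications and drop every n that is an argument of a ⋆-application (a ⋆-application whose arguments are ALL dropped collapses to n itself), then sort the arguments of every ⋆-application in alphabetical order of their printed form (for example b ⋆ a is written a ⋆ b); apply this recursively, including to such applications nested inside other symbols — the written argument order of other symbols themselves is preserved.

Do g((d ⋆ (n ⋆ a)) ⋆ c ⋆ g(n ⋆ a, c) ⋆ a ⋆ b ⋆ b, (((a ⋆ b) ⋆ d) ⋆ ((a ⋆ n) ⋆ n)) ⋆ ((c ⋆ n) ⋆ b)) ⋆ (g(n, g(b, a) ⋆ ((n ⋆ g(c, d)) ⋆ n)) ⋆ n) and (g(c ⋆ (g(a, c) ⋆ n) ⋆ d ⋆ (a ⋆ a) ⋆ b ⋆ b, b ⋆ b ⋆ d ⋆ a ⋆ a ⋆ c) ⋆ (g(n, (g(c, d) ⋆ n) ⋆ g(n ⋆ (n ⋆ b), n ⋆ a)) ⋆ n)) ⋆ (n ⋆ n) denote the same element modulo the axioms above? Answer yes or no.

Left:  g((d ⋆ (n ⋆ a)) ⋆ c ⋆ g(n ⋆ a, c) ⋆ a ⋆ b ⋆ b, (((a ⋆ b) ⋆ d) ⋆ ((a ⋆ n) ⋆ n)) ⋆ ((c ⋆ n) ⋆ b)) ⋆ (g(n, g(b, a) ⋆ ((n ⋆ g(c, d)) ⋆ n)) ⋆ n)
  Flatten:  g((d ⋆ (n ⋆ a)) ⋆ c ⋆ g(n ⋆ a, c) ⋆ a ⋆ b ⋆ b, (((a ⋆ b) ⋆ d) ⋆ ((a ⋆ n) ⋆ n)) ⋆ ((c ⋆ n) ⋆ b)) ⋆ g(n, g(b, a) ⋆ ((n ⋆ g(c, d)) ⋆ n)) ⋆ n
  Simplify inside:  g((d ⋆ (n ⋆ a)) ⋆ c ⋆ g(n ⋆ a, c) ⋆ a ⋆ b ⋆ b, (((a ⋆ b) ⋆ d) ⋆ ((a ⋆ n) ⋆ n)) ⋆ ((c ⋆ n) ⋆ b))  →  g(a ⋆ a ⋆ b ⋆ b ⋆ c ⋆ d ⋆ g(a, c), a ⋆ a ⋆ b ⋆ b ⋆ c ⋆ d)
  Canonicalize subterm:  g(n, g(b, a) ⋆ ((n ⋆ g(c, d)) ⋆ n))  →  g(n, g(b, a) ⋆ g(c, d))
  Units out:  drop n
  Sort arguments:  g(a ⋆ a ⋆ b ⋆ b ⋆ c ⋆ d ⋆ g(a, c), a ⋆ a ⋆ b ⋆ b ⋆ c ⋆ d) ⋆ g(n, g(b, a) ⋆ g(c, d))
Right:  (g(c ⋆ (g(a, c) ⋆ n) ⋆ d ⋆ (a ⋆ a) ⋆ b ⋆ b, b ⋆ b ⋆ d ⋆ a ⋆ a ⋆ c) ⋆ (g(n, (g(c, d) ⋆ n) ⋆ g(n ⋆ (n ⋆ b), n ⋆ a)) ⋆ n)) ⋆ (n ⋆ n)
  Flatten:  g(c ⋆ (g(a, c) ⋆ n) ⋆ d ⋆ (a ⋆ a) ⋆ b ⋆ b, b ⋆ b ⋆ d ⋆ a ⋆ a ⋆ c) ⋆ g(n, (g(c, d) ⋆ n) ⋆ g(n ⋆ (n ⋆ b), n ⋆ a)) ⋆ n ⋆ n ⋆ n
  Canonicalize subterm:  g(c ⋆ (g(a, c) ⋆ n) ⋆ d ⋆ (a ⋆ a) ⋆ b ⋆ b, b ⋆ b ⋆ d ⋆ a ⋆ a ⋆ c)  →  g(a ⋆ a ⋆ b ⋆ b ⋆ c ⋆ d ⋆ g(a, c), a ⋆ a ⋆ b ⋆ b ⋆ c ⋆ d)
  Canonicalize subterm:  g(n, (g(c, d) ⋆ n) ⋆ g(n ⋆ (n ⋆ b), n ⋆ a))  →  g(n, g(b, a) ⋆ g(c, d))
  Unit:  drop n (×3)
  Order the arguments:  g(a ⋆ a ⋆ b ⋆ b ⋆ c ⋆ d ⋆ g(a, c), a ⋆ a ⋆ b ⋆ b ⋆ c ⋆ d) ⋆ g(n, g(b, a) ⋆ g(c, d))

Answer: yes — both canonical forms are g(a ⋆ a ⋆ b ⋆ b ⋆ c ⋆ d ⋆ g(a, c), a ⋆ a ⋆ b ⋆ b ⋆ c ⋆ d) ⋆ g(n, g(b, a) ⋆ g(c, d))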